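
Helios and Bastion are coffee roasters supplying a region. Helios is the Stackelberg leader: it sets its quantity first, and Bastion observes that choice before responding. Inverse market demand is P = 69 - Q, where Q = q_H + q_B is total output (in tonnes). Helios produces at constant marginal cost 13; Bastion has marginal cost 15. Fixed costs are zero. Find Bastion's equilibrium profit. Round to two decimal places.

156.25

Solve by backward induction. Given q_H, the follower Bastion maximises π_B = (69 - q_H - q_B)q_B - 15q_B.
Setting the follower's marginal profit to zero, 54 - q_H - 2q_B = 0, i.e. q_B = (54 - q_H)/2.
The leader anticipates this reaction. Substituting into P = 69 - Q gives P = 42 - (1/2)q_H, so π_H = (42 - (1/2)q_H)q_H - 13q_H.
Leader FOC: 29 - q_H = 0, so q_H = 29.
Then q_B = (54 - 29)/2 = 25/2.
Price P = 69 - 83/2 = 55/2.
Bastion's profit: (55/2 - 15)·(25/2) = 625/4.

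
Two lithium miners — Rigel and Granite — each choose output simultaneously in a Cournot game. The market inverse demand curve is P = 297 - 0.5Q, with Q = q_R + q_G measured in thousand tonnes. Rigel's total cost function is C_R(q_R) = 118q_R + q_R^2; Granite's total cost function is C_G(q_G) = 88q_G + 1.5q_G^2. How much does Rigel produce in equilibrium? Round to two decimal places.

Rigel's profit: π_R = (297 - 0.5Q)q_R - (118q_R + q_R²). Setting ∂π_R/∂q_R = 0: 179 - 3q_R - (1/2)(q_G) = 0.
Granite's first-order condition: 209 - 4q_G - (1/2)(q_R) = 0.
Rearranging gives the reaction functions q_R = (179 - (1/2)q_G)/3 and q_G = (209 - (1/2)q_R)/4.
Solving the pair: q_R = 52.0426, q_G = 45.7447.

52.04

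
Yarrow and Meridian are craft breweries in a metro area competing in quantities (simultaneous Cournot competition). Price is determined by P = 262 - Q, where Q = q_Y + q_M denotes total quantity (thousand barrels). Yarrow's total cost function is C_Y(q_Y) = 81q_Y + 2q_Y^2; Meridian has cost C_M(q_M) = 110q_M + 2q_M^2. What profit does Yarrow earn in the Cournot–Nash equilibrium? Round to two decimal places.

Yarrow's profit: π_Y = (262 - Q)q_Y - (81q_Y + 2q_Y²). Setting ∂π_Y/∂q_Y = 0: 181 - 6q_Y - (q_M) = 0.
Meridian's profit: π_M = (262 - Q)q_M - (110q_M + 2q_M²). Setting ∂π_M/∂q_M = 0: 152 - 6q_M - (q_Y) = 0.
So q_Y = (181 - q_M)/6 and q_M = (152 - q_Y)/6.
Substituting one into the other gives q_Y = 934/35 and q_M = 731/35.
Price P = 262 - 333/7 = 1501/7.
Yarrow's profit: (1501/7)·(934/35) - 81·(934/35) - 2(934/35)² = 2136.3820.

2136.38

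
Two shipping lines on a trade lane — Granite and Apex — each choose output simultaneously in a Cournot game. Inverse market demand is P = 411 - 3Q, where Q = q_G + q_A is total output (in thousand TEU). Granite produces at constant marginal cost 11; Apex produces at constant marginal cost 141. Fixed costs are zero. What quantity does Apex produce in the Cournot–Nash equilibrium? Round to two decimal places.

15.56

Granite's profit: π_G = (411 - 3Q)q_G - (11q_G). Setting ∂π_G/∂q_G = 0: 400 - 6q_G - 3(q_A) = 0.
Apex's first-order condition: 270 - 6q_A - 3(q_G) = 0.
Rearranging gives the reaction functions q_G = (400 - 3q_A)/6 and q_A = (270 - 3q_G)/6.
Substituting one into the other gives q_G = 530/9 and q_A = 140/9.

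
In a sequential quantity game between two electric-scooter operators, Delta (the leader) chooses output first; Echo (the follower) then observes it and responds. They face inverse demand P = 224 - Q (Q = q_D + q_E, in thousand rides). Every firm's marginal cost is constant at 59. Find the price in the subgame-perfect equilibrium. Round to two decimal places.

100.25

Solve by backward induction. Given q_D, the follower Echo maximises π_E = (224 - q_D - q_E)q_E - 59q_E.
∂π_E/∂q_E = 165 - q_D - 2q_E = 0 gives the reaction function q_E = (165 - q_D)/2.
Delta substitutes q_E(q_D) into its own profit: π_D = q_D(224 - q_D - (165 - q_D)/2) - 59q_D = (283/2 - (1/2)q_D)q_D - 59q_D.
The leader's first-order condition 165/2 - q_D = 0 yields q_D = 165/2.
Then q_E = (165 - 165/2)/2 = 165/4.
Total output Q = 495/4, so price P = 224 - 495/4 = 401/4.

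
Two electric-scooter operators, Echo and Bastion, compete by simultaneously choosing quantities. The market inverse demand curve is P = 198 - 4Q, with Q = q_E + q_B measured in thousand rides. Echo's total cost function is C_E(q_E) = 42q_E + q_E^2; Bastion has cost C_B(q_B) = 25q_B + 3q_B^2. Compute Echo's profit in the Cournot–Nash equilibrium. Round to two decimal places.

723.88

Echo's profit: π_E = (198 - 4Q)q_E - (42q_E + q_E²). Setting ∂π_E/∂q_E = 0: 156 - 10q_E - 4(q_B) = 0.
Bastion's first-order condition: 173 - 14q_B - 4(q_E) = 0.
So q_E = (156 - 4q_B)/10 and q_B = (173 - 4q_E)/14.
Solving the pair: q_E = 373/31, q_B = 553/62.
Price P = 198 - 4·(1299/62) = 114.1935.
Echo's profit: 114.1935·(373/31) - 42·(373/31) - (373/31)² = 723.8762.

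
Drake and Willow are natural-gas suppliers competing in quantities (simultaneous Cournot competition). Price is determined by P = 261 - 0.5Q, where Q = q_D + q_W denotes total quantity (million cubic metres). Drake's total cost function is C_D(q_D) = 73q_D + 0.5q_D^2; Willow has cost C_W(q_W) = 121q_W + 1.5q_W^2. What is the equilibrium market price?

205

Drake's profit: π_D = (261 - 0.5Q)q_D - (73q_D + (1/2)q_D²). Setting ∂π_D/∂q_D = 0: 188 - 2q_D - (1/2)(q_W) = 0.
Willow's profit: π_W = (261 - 0.5Q)q_W - (121q_W + (3/2)q_W²). Setting ∂π_W/∂q_W = 0: 140 - 4q_W - (1/2)(q_D) = 0.
Rearranging gives the reaction functions q_D = (188 - (1/2)q_W)/2 and q_W = (140 - (1/2)q_D)/4.
Substituting one into the other gives q_D = 88 and q_W = 24.
Total output Q = 112, so price P = 261 - (1/2)·112 = 205.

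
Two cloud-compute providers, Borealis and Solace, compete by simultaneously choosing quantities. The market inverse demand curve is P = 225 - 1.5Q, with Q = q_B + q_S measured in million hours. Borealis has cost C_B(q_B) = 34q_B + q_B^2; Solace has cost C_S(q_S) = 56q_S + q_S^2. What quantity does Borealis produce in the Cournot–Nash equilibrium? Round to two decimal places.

Borealis's profit: π_B = (225 - 1.5Q)q_B - (34q_B + q_B²). Setting ∂π_B/∂q_B = 0: 191 - 5q_B - (3/2)(q_S) = 0.
Solace's profit: π_S = (225 - 1.5Q)q_S - (56q_S + q_S²). Setting ∂π_S/∂q_S = 0: 169 - 5q_S - (3/2)(q_B) = 0.
So q_B = (191 - (3/2)q_S)/5 and q_S = (169 - (3/2)q_B)/5.
Solving the pair: q_B = 30.8352, q_S = 24.5495.

30.84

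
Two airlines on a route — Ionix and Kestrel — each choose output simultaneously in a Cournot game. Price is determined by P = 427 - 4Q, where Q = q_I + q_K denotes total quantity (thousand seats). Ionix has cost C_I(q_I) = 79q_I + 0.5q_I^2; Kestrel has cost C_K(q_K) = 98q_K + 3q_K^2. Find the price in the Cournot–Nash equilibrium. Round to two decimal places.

Ionix's profit: π_I = (427 - 4Q)q_I - (79q_I + (1/2)q_I²). Setting ∂π_I/∂q_I = 0: 348 - 9q_I - 4(q_K) = 0.
Kestrel's profit: π_K = (427 - 4Q)q_K - (98q_K + 3q_K²). Setting ∂π_K/∂q_K = 0: 329 - 14q_K - 4(q_I) = 0.
So q_I = (348 - 4q_K)/9 and q_K = (329 - 4q_I)/14.
Solving the pair: q_I = 1778/55, q_K = 1569/110.
Total output Q = 1025/22, so price P = 427 - 4·(1025/22) = 240.6364.

240.64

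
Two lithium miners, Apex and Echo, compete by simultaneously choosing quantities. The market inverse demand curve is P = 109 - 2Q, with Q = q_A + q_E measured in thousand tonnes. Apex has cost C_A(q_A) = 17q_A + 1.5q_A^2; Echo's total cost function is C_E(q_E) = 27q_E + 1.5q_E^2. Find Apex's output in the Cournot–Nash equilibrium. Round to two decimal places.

10.67

Apex's profit: π_A = (109 - 2Q)q_A - (17q_A + (3/2)q_A²). Setting ∂π_A/∂q_A = 0: 92 - 7q_A - 2(q_E) = 0.
Echo's profit: π_E = (109 - 2Q)q_E - (27q_E + (3/2)q_E²). Setting ∂π_E/∂q_E = 0: 82 - 7q_E - 2(q_A) = 0.
Rearranging gives the reaction functions q_A = (92 - 2q_E)/7 and q_E = (82 - 2q_A)/7.
Solving the pair: q_A = 32/3, q_E = 26/3.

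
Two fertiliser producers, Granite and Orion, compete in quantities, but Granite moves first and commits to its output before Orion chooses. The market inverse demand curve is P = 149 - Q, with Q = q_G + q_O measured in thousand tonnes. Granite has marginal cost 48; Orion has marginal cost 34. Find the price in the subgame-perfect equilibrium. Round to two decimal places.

The follower Orion best-responds to any q_G: π_O = (149 - Q)q_O - 34q_O.
Follower FOC: 115 - q_G - 2q_O = 0, so q_O(q_G) = (115 - q_G)/2.
The leader anticipates this reaction. Substituting into P = 149 - Q gives P = 183/2 - (1/2)q_G, so π_G = (183/2 - (1/2)q_G)q_G - 48q_G.
Leader FOC: 87/2 - q_G = 0, so q_G = 87/2.
Then q_O = (115 - 87/2)/2 = 143/4.
Total output Q = 317/4, so price P = 149 - 317/4 = 279/4.

69.75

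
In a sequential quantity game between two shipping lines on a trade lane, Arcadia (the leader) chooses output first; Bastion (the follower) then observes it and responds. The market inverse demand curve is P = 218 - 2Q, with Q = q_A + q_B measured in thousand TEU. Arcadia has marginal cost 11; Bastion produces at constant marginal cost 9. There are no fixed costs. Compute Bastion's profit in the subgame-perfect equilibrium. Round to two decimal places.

1417.78

Solve by backward induction. Given q_A, the follower Bastion maximises π_B = (218 - 2q_A - 2q_B)q_B - 9q_B.
∂π_B/∂q_B = 209 - 2q_A - 4q_B = 0 gives the reaction function q_B = (209 - 2q_A)/4.
Arcadia substitutes q_B(q_A) into its own profit: π_A = q_A(218 - 2q_A - (209 - 2q_A)/2) - 11q_A = (227/2 - q_A)q_A - 11q_A.
Maximising: ∂π_A/∂q_A = 205/2 - 2q_A = 0, giving q_A = 205/4.
Then q_B = (209 - 2·(205/4))/4 = 213/8.
Price P = 218 - 2·(623/8) = 249/4.
Bastion's profit: (249/4 - 9)·(213/8) = 1417.7813.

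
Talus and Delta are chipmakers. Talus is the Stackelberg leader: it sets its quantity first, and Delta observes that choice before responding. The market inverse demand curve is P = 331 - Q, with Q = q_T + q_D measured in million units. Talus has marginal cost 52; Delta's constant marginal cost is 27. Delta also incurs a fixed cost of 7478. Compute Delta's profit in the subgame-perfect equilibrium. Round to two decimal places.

354.25

The follower Delta best-responds to any q_T: π_D = (331 - Q)q_D - 27q_D.
Setting the follower's marginal profit to zero, 304 - q_T - 2q_D = 0, i.e. q_D = (304 - q_T)/2.
The leader anticipates this reaction. Substituting into P = 331 - Q gives P = 179 - (1/2)q_T, so π_T = (179 - (1/2)q_T)q_T - 52q_T.
The leader's first-order condition 127 - q_T = 0 yields q_T = 127.
Then q_D = (304 - 127)/2 = 177/2.
Price P = 331 - 431/2 = 231/2.
Delta's profit: (231/2 - 27)·(177/2) - 7478 = 1417/4.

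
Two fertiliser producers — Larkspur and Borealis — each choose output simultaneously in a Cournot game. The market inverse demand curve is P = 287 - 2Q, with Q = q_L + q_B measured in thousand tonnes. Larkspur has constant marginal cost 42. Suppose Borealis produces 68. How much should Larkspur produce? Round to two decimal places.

27.25

With the rival's output fixed at 68, Larkspur's profit is π_L = (287 - 2·68 - 2q_L)q_L - (42q_L) = (151 - 2q_L)q_L - (42q_L).
∂π_L/∂q_L = 109 - 4q_L = 0, so q_L = 109/4.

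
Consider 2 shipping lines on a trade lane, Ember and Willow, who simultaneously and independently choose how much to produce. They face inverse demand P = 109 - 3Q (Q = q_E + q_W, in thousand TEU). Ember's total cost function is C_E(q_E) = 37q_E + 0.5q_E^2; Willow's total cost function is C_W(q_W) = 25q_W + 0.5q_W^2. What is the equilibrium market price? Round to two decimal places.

Ember's profit: π_E = (109 - 3Q)q_E - (37q_E + (1/2)q_E²). Setting ∂π_E/∂q_E = 0: 72 - 7q_E - 3(q_W) = 0.
Willow's first-order condition: 84 - 7q_W - 3(q_E) = 0.
Rearranging gives the reaction functions q_E = (72 - 3q_W)/7 and q_W = (84 - 3q_E)/7.
Solving the pair: q_E = 63/10, q_W = 93/10.
Total output Q = 78/5, so price P = 109 - 3·(78/5) = 311/5.

62.20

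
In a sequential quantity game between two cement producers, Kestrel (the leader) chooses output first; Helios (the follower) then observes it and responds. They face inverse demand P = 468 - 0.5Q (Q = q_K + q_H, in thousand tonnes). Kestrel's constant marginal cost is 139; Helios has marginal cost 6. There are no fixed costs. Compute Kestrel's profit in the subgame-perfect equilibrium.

9604

Solve by backward induction. Given q_K, the follower Helios maximises π_H = (468 - (1/2)q_K - (1/2)q_H)q_H - 6q_H.
Follower FOC: 462 - (1/2)q_K - q_H = 0, so q_H(q_K) = (462 - (1/2)q_K).
Kestrel substitutes q_H(q_K) into its own profit: π_K = q_K(468 - (1/2)q_K - (462 - (1/2)q_K)/2) - 139q_K = (237 - (1/4)q_K)q_K - 139q_K.
Leader FOC: 98 - (1/2)q_K = 0, so q_K = 196.
Then q_H = (462 - (1/2)·196) = 364.
Price P = 468 - (1/2)·560 = 188.
Kestrel's profit: (188 - 139)·196 = 9604.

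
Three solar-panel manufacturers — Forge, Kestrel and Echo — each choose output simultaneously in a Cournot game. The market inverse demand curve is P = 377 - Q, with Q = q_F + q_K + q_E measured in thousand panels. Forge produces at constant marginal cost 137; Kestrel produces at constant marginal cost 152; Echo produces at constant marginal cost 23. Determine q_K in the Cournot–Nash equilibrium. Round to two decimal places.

Forge's profit: π_F = (377 - Q)q_F - (137q_F). Setting ∂π_F/∂q_F = 0: 240 - 2q_F - (q_K + q_E) = 0.
Kestrel's first-order condition: 225 - 2q_K - (q_F + q_E) = 0.
Echo's profit: π_E = (377 - Q)q_E - (23q_E). Setting ∂π_E/∂q_E = 0: 354 - 2q_E - (q_F + q_K) = 0.
Summing all 3 equations gives 819 − 4Q = 0, hence Q = 819/4.
Back-substituting: q_F = (240 − 819/4) = 141/4, q_K = (225 − 819/4) = 81/4, q_E = (354 − 819/4) = 597/4.

20.25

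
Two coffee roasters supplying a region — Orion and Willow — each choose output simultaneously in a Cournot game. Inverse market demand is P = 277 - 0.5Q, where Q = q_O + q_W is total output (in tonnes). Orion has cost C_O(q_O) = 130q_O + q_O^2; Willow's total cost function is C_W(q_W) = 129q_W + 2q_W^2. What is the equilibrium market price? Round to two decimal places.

Orion's profit: π_O = (277 - 0.5Q)q_O - (130q_O + q_O²). Setting ∂π_O/∂q_O = 0: 147 - 3q_O - (1/2)(q_W) = 0.
Willow's profit: π_W = (277 - 0.5Q)q_W - (129q_W + 2q_W²). Setting ∂π_W/∂q_W = 0: 148 - 5q_W - (1/2)(q_O) = 0.
Rearranging gives the reaction functions q_O = (147 - (1/2)q_W)/3 and q_W = (148 - (1/2)q_O)/5.
Solving the pair: q_O = 44.8136, q_W = 1482/59.
Total output Q = 69.9322, so price P = 277 - (1/2)·69.9322 = 242.0339.

242.03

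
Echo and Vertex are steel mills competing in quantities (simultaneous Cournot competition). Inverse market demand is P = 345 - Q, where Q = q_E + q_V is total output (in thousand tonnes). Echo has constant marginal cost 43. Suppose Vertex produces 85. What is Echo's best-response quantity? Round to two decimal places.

With the rival's output fixed at 85, Echo's profit is π_E = (345 - 85 - q_E)q_E - (43q_E) = (260 - q_E)q_E - (43q_E).
∂π_E/∂q_E = 217 - 2q_E = 0, so q_E = 217/2.

108.50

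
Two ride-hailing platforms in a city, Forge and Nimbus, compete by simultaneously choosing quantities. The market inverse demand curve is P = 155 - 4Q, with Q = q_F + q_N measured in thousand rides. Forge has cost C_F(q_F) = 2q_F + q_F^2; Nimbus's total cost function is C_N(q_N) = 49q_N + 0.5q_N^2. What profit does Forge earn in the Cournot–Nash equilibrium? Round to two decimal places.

829.26

Forge's profit: π_F = (155 - 4Q)q_F - (2q_F + q_F²). Setting ∂π_F/∂q_F = 0: 153 - 10q_F - 4(q_N) = 0.
Nimbus's first-order condition: 106 - 9q_N - 4(q_F) = 0.
Rearranging gives the reaction functions q_F = (153 - 4q_N)/10 and q_N = (106 - 4q_F)/9.
Substituting one into the other gives q_F = 953/74 and q_N = 224/37.
Price P = 155 - 4·(1401/74) = 79.2703.
Forge's profit: 79.2703·(953/74) - 2·(953/74) - (953/74)² = 829.2631.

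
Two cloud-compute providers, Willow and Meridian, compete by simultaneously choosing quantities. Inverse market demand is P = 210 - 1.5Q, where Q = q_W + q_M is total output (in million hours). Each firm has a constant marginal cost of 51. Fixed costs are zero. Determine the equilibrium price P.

Each firm earns π_i = (210 - 1.5Q)q_i - 51q_i.
First-order condition (treating rivals' output as given): 159 - 3q_i - (3/2)q_j = 0.
By symmetry each firm produces the same amount; substituting q_j = q_i yields q_i = 159/(9/2) = 106/3.
Total output Q = 212/3, so price P = 210 - (3/2)·(212/3) = 104.

104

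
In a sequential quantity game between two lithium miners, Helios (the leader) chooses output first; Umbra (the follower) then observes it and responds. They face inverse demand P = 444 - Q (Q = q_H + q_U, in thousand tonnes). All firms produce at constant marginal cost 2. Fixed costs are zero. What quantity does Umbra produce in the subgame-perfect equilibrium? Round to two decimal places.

110.50

The follower Umbra best-responds to any q_H: π_U = (444 - Q)q_U - 2q_U.
Follower FOC: 442 - q_H - 2q_U = 0, so q_U(q_H) = (442 - q_H)/2.
Helios substitutes q_U(q_H) into its own profit: π_H = q_H(444 - q_H - (442 - q_H)/2) - 2q_H = (223 - (1/2)q_H)q_H - 2q_H.
Maximising: ∂π_H/∂q_H = 221 - q_H = 0, giving q_H = 221.
Then q_U = (442 - 221)/2 = 221/2.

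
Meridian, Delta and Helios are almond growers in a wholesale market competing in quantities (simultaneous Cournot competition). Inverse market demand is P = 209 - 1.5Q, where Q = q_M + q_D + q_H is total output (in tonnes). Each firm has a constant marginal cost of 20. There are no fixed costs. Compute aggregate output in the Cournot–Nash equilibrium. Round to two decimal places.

A representative firm's profit is π_i = q_i(209 - 1.5Q) - 20q_i.
Setting ∂π_i/∂q_i = 0 with rivals' quantities fixed: 189 - 3q_i - (3/2)·Σ_{j≠i} q_j = 0.
With identical firms every q_j equals q_i, so Σ_{j≠i} q_j = 2q_i and 189 = 6q_i, giving q_i = 63/2.
Total output Q = 63/2 + 63/2 + 63/2 = 189/2.

94.50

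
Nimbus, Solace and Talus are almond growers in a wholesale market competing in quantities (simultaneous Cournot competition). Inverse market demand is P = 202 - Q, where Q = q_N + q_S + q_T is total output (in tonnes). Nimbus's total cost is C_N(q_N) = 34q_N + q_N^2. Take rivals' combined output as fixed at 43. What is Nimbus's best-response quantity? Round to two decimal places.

31.25

With rivals' combined output fixed at 43, Nimbus's profit is π_N = (202 - 43 - q_N)q_N - (34q_N + q_N²) = (159 - q_N)q_N - (34q_N + q_N²).
∂π_N/∂q_N = 125 - 4q_N = 0, so q_N = 125/4.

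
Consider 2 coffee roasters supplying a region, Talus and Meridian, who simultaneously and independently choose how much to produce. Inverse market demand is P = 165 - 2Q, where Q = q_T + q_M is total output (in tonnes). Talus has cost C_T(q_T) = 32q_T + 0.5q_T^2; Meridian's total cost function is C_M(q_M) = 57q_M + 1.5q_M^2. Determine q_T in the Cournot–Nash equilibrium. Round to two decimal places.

23.06

Talus's profit: π_T = (165 - 2Q)q_T - (32q_T + (1/2)q_T²). Setting ∂π_T/∂q_T = 0: 133 - 5q_T - 2(q_M) = 0.
Meridian's profit: π_M = (165 - 2Q)q_M - (57q_M + (3/2)q_M²). Setting ∂π_M/∂q_M = 0: 108 - 7q_M - 2(q_T) = 0.
Rearranging gives the reaction functions q_T = (133 - 2q_M)/5 and q_M = (108 - 2q_T)/7.
Solving the pair: q_T = 715/31, q_M = 274/31.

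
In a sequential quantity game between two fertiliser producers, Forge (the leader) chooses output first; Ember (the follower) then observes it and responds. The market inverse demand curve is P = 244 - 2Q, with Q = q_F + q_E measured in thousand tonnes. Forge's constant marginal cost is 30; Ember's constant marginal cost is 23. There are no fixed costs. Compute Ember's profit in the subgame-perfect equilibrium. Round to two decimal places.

The follower Ember best-responds to any q_F: π_E = (244 - 2Q)q_E - 23q_E.
∂π_E/∂q_E = 221 - 2q_F - 4q_E = 0 gives the reaction function q_E = (221 - 2q_F)/4.
The leader anticipates this reaction. Substituting into P = 244 - 2Q gives P = 267/2 - q_F, so π_F = (267/2 - q_F)q_F - 30q_F.
Maximising: ∂π_F/∂q_F = 207/2 - 2q_F = 0, giving q_F = 207/4.
Then q_E = (221 - 2·(207/4))/4 = 235/8.
Price P = 244 - 2·(649/8) = 327/4.
Ember's profit: (327/4 - 23)·(235/8) = 1725.7813.

1725.78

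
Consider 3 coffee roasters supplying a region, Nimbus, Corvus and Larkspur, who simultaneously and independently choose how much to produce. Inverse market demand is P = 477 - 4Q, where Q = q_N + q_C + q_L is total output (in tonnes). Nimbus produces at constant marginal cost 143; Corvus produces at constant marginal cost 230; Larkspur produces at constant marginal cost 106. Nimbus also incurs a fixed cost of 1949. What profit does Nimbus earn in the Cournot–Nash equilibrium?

Nimbus's profit: π_N = (477 - 4Q)q_N - (143q_N). Setting ∂π_N/∂q_N = 0: 334 - 8q_N - 4(q_C + q_L) = 0.
Corvus's profit: π_C = (477 - 4Q)q_C - (230q_C). Setting ∂π_C/∂q_C = 0: 247 - 8q_C - 4(q_N + q_L) = 0.
Larkspur's first-order condition: 371 - 8q_L - 4(q_N + q_C) = 0.
Adding the 3 conditions: 952 − 8Q − 8Q = 0, i.e. Q = 119/2.
Back-substituting: q_N = (334 − 238)/4 = 24, q_C = (247 − 238)/4 = 9/4, q_L = (371 − 238)/4 = 133/4.
Price P = 477 - 4·(119/2) = 239.
Nimbus's profit: (239 - 143)·24 - 1949 = 355.

355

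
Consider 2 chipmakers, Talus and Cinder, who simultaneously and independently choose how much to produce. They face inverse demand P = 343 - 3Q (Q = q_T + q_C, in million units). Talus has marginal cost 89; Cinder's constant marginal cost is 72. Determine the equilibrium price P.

168

Talus's profit: π_T = (343 - 3Q)q_T - (89q_T). Setting ∂π_T/∂q_T = 0: 254 - 6q_T - 3(q_C) = 0.
Cinder's first-order condition: 271 - 6q_C - 3(q_T) = 0.
So q_T = (254 - 3q_C)/6 and q_C = (271 - 3q_T)/6.
Substituting one into the other gives q_T = 79/3 and q_C = 32.
Total output Q = 175/3, so price P = 343 - 3·(175/3) = 168.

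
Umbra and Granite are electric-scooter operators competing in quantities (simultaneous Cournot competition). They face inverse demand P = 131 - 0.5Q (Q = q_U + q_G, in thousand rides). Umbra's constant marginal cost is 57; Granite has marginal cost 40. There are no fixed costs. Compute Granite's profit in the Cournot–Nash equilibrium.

Umbra's profit: π_U = (131 - 0.5Q)q_U - (57q_U). Setting ∂π_U/∂q_U = 0: 74 - q_U - (1/2)(q_G) = 0.
Granite's profit: π_G = (131 - 0.5Q)q_G - (40q_G). Setting ∂π_G/∂q_G = 0: 91 - q_G - (1/2)(q_U) = 0.
So q_U = (74 - (1/2)q_G) and q_G = (91 - (1/2)q_U).
Solving the pair: q_U = 38, q_G = 72.
Price P = 131 - (1/2)·110 = 76.
Granite's profit: (76 - 40)·72 = 2592.

2592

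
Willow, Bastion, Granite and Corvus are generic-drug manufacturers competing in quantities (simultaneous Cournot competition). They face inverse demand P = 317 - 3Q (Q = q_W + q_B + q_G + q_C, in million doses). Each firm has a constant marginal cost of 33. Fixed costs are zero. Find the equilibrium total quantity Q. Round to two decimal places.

75.73

A representative firm's profit is π_i = q_i(317 - 3Q) - 33q_i.
First-order condition (treating rivals' output as given): 284 - 6q_i - 3·Σ_{j≠i} q_j = 0.
By symmetry each firm produces the same amount; substituting Σ_{j≠i} q_j = 3q_i yields q_i = 284/15.
Total output Q = 284/15 + 284/15 + 284/15 + 284/15 = 1136/15.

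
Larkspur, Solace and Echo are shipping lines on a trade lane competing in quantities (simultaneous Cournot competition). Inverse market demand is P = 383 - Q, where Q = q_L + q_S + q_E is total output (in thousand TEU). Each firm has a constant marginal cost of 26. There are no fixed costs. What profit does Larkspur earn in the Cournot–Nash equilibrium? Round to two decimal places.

A representative firm's profit is π_i = q_i(383 - Q) - 26q_i.
Setting ∂π_i/∂q_i = 0 with rivals' quantities fixed: 357 - 2q_i - Σ_{j≠i} q_j = 0.
With identical firms every q_j equals q_i, so Σ_{j≠i} q_j = 2q_i and 357 = 4q_i, giving q_i = 357/4.
Price P = 383 - 1071/4 = 461/4.
Larkspur's profit: (461/4 - 26)·(357/4) = 7965.5625.

7965.56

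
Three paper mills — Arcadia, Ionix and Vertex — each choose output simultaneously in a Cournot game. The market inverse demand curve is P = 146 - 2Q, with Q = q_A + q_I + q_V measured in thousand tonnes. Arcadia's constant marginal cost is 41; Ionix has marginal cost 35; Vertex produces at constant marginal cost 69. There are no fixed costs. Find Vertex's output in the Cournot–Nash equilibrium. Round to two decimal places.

Arcadia's profit: π_A = (146 - 2Q)q_A - (41q_A). Setting ∂π_A/∂q_A = 0: 105 - 4q_A - 2(q_I + q_V) = 0.
Ionix's first-order condition: 111 - 4q_I - 2(q_A + q_V) = 0.
Vertex's first-order condition: 77 - 4q_V - 2(q_A + q_I) = 0.
Summing all 3 equations gives 293 − 8Q = 0, hence Q = 293/8.
Back-substituting: q_A = (105 − 293/4)/2 = 127/8, q_I = (111 − 293/4)/2 = 151/8, q_V = (77 − 293/4)/2 = 15/8.

1.88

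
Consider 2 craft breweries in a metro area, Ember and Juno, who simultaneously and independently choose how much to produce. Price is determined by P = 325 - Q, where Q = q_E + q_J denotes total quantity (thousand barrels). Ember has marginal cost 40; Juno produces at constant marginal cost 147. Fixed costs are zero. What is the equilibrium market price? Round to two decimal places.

Ember's profit: π_E = (325 - Q)q_E - (40q_E). Setting ∂π_E/∂q_E = 0: 285 - 2q_E - (q_J) = 0.
Juno's first-order condition: 178 - 2q_J - (q_E) = 0.
So q_E = (285 - q_J)/2 and q_J = (178 - q_E)/2.
Solving the pair: q_E = 392/3, q_J = 71/3.
Total output Q = 463/3, so price P = 325 - 463/3 = 512/3.

170.67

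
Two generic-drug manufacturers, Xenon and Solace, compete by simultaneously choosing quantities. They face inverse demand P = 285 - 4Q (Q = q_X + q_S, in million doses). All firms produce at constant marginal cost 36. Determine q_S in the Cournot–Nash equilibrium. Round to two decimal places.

Each firm earns π_i = (285 - 4Q)q_i - 36q_i.
Setting ∂π_i/∂q_i = 0 with rivals' quantities fixed: 249 - 8q_i - 4q_j = 0.
By symmetry each firm produces the same amount; substituting q_j = q_i yields q_i = 249/12 = 83/4.

20.75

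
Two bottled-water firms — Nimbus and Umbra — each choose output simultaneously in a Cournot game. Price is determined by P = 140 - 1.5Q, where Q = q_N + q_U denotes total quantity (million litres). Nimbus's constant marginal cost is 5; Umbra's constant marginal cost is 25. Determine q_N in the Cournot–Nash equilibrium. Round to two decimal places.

Nimbus's profit: π_N = (140 - 1.5Q)q_N - (5q_N). Setting ∂π_N/∂q_N = 0: 135 - 3q_N - (3/2)(q_U) = 0.
Umbra's profit: π_U = (140 - 1.5Q)q_U - (25q_U). Setting ∂π_U/∂q_U = 0: 115 - 3q_U - (3/2)(q_N) = 0.
Best responses: q_N = (135 - (3/2)q_U)/3, q_U = (115 - (3/2)q_N)/3.
Substituting one into the other gives q_N = 310/9 and q_U = 190/9.

34.44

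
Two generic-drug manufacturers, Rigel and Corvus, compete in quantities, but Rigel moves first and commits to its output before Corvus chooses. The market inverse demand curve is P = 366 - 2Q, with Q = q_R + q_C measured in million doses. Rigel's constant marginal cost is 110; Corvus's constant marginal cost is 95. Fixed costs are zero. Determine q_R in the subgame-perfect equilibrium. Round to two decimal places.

The follower Corvus best-responds to any q_R: π_C = (366 - 2Q)q_C - 95q_C.
∂π_C/∂q_C = 271 - 2q_R - 4q_C = 0 gives the reaction function q_C = (271 - 2q_R)/4.
The leader anticipates this reaction. Substituting into P = 366 - 2Q gives P = 461/2 - q_R, so π_R = (461/2 - q_R)q_R - 110q_R.
Leader FOC: 241/2 - 2q_R = 0, so q_R = 241/4.
Then q_C = (271 - 2·(241/4))/4 = 301/8.

60.25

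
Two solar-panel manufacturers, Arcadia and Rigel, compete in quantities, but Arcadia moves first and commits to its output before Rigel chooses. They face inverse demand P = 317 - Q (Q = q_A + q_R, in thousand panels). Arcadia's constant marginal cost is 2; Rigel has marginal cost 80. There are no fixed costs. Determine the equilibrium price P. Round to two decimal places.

Solve by backward induction. Given q_A, the follower Rigel maximises π_R = (317 - q_A - q_R)q_R - 80q_R.
∂π_R/∂q_R = 237 - q_A - 2q_R = 0 gives the reaction function q_R = (237 - q_A)/2.
The leader anticipates this reaction. Substituting into P = 317 - Q gives P = 397/2 - (1/2)q_A, so π_A = (397/2 - (1/2)q_A)q_A - 2q_A.
Leader FOC: 393/2 - q_A = 0, so q_A = 393/2.
Then q_R = (237 - 393/2)/2 = 81/4.
Total output Q = 867/4, so price P = 317 - 867/4 = 401/4.

100.25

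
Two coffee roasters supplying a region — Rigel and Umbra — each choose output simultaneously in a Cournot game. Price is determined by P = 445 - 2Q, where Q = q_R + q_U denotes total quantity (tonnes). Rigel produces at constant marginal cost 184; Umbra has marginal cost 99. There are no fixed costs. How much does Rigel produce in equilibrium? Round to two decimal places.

29.33

Rigel's profit: π_R = (445 - 2Q)q_R - (184q_R). Setting ∂π_R/∂q_R = 0: 261 - 4q_R - 2(q_U) = 0.
Umbra's first-order condition: 346 - 4q_U - 2(q_R) = 0.
Rearranging gives the reaction functions q_R = (261 - 2q_U)/4 and q_U = (346 - 2q_R)/4.
Substituting one into the other gives q_R = 88/3 and q_U = 431/6.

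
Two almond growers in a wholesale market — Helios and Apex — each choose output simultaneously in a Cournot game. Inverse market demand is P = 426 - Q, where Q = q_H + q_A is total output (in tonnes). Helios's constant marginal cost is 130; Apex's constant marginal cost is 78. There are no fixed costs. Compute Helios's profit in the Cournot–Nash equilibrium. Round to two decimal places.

6615.11

Helios's profit: π_H = (426 - Q)q_H - (130q_H). Setting ∂π_H/∂q_H = 0: 296 - 2q_H - (q_A) = 0.
Apex's first-order condition: 348 - 2q_A - (q_H) = 0.
Best responses: q_H = (296 - q_A)/2, q_A = (348 - q_H)/2.
Substituting one into the other gives q_H = 244/3 and q_A = 400/3.
Price P = 426 - 644/3 = 634/3.
Helios's profit: (634/3 - 130)·(244/3) = 6615.1111.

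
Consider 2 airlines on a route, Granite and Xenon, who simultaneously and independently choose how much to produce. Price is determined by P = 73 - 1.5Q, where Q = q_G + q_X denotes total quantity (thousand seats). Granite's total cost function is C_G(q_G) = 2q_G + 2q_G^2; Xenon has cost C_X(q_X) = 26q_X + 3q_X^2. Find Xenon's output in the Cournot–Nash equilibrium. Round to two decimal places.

Granite's profit: π_G = (73 - 1.5Q)q_G - (2q_G + 2q_G²). Setting ∂π_G/∂q_G = 0: 71 - 7q_G - (3/2)(q_X) = 0.
Xenon's first-order condition: 47 - 9q_X - (3/2)(q_G) = 0.
Best responses: q_G = (71 - (3/2)q_X)/7, q_X = (47 - (3/2)q_G)/9.
Substituting one into the other gives q_G = 758/81 and q_X = 3.6626.

3.66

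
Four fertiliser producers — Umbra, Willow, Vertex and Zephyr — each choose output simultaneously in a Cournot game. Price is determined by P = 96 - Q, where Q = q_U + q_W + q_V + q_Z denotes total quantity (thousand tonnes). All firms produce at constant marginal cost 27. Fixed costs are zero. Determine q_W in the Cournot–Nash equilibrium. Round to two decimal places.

Each firm earns π_i = (96 - Q)q_i - 27q_i.
First-order condition (treating rivals' output as given): 69 - 2q_i - Σ_{j≠i} q_j = 0.
With identical firms every q_j equals q_i, so Σ_{j≠i} q_j = 3q_i and 69 = 5q_i, giving q_i = 69/5.

13.80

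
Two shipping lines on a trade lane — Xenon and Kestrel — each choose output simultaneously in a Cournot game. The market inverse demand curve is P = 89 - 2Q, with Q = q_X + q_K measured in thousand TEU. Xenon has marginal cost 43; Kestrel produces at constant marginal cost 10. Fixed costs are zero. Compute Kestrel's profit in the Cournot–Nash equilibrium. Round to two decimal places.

696.89

Xenon's profit: π_X = (89 - 2Q)q_X - (43q_X). Setting ∂π_X/∂q_X = 0: 46 - 4q_X - 2(q_K) = 0.
Kestrel's first-order condition: 79 - 4q_K - 2(q_X) = 0.
Rearranging gives the reaction functions q_X = (46 - 2q_K)/4 and q_K = (79 - 2q_X)/4.
Solving the pair: q_X = 13/6, q_K = 56/3.
Price P = 89 - 2·(125/6) = 142/3.
Kestrel's profit: (142/3 - 10)·(56/3) = 696.8889.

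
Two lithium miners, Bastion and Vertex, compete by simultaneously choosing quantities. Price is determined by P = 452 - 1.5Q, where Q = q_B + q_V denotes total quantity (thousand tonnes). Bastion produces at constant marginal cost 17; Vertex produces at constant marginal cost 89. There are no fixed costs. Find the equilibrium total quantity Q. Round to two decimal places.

177.33

Bastion's profit: π_B = (452 - 1.5Q)q_B - (17q_B). Setting ∂π_B/∂q_B = 0: 435 - 3q_B - (3/2)(q_V) = 0.
Vertex's profit: π_V = (452 - 1.5Q)q_V - (89q_V). Setting ∂π_V/∂q_V = 0: 363 - 3q_V - (3/2)(q_B) = 0.
So q_B = (435 - (3/2)q_V)/3 and q_V = (363 - (3/2)q_B)/3.
Substituting one into the other gives q_B = 338/3 and q_V = 194/3.
Total output Q = 338/3 + 194/3 = 532/3.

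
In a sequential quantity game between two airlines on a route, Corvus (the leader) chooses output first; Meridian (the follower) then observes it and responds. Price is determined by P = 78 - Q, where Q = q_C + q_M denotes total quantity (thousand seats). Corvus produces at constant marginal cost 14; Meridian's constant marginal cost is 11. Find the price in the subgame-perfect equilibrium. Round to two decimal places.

29.25

Solve by backward induction. Given q_C, the follower Meridian maximises π_M = (78 - q_C - q_M)q_M - 11q_M.
Setting the follower's marginal profit to zero, 67 - q_C - 2q_M = 0, i.e. q_M = (67 - q_C)/2.
Corvus substitutes q_M(q_C) into its own profit: π_C = q_C(78 - q_C - (67 - q_C)/2) - 14q_C = (89/2 - (1/2)q_C)q_C - 14q_C.
Leader FOC: 61/2 - q_C = 0, so q_C = 61/2.
Then q_M = (67 - 61/2)/2 = 73/4.
Total output Q = 195/4, so price P = 78 - 195/4 = 117/4.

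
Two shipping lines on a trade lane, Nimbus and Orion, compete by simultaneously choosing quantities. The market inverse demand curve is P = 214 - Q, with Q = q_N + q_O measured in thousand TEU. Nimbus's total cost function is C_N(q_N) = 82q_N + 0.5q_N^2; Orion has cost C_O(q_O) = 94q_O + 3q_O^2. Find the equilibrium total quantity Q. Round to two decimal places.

Nimbus's profit: π_N = (214 - Q)q_N - (82q_N + (1/2)q_N²). Setting ∂π_N/∂q_N = 0: 132 - 3q_N - (q_O) = 0.
Orion's profit: π_O = (214 - Q)q_O - (94q_O + 3q_O²). Setting ∂π_O/∂q_O = 0: 120 - 8q_O - (q_N) = 0.
Best responses: q_N = (132 - q_O)/3, q_O = (120 - q_N)/8.
Solving the pair: q_N = 936/23, q_O = 228/23.
Total output Q = 936/23 + 228/23 = 1164/23.

50.61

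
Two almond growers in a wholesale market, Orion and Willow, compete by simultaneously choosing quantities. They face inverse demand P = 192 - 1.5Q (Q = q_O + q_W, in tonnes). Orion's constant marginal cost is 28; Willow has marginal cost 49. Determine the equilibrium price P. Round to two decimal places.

89.67

Orion's profit: π_O = (192 - 1.5Q)q_O - (28q_O). Setting ∂π_O/∂q_O = 0: 164 - 3q_O - (3/2)(q_W) = 0.
Willow's first-order condition: 143 - 3q_W - (3/2)(q_O) = 0.
So q_O = (164 - (3/2)q_W)/3 and q_W = (143 - (3/2)q_O)/3.
Solving the pair: q_O = 370/9, q_W = 244/9.
Total output Q = 614/9, so price P = 192 - (3/2)·(614/9) = 269/3.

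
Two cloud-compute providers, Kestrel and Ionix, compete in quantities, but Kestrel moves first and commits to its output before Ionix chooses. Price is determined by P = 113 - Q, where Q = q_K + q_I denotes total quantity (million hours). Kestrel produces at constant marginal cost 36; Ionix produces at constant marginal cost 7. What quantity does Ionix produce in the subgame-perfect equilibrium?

The follower Ionix best-responds to any q_K: π_I = (113 - Q)q_I - 7q_I.
Setting the follower's marginal profit to zero, 106 - q_K - 2q_I = 0, i.e. q_I = (106 - q_K)/2.
Kestrel substitutes q_I(q_K) into its own profit: π_K = q_K(113 - q_K - (106 - q_K)/2) - 36q_K = (60 - (1/2)q_K)q_K - 36q_K.
Leader FOC: 24 - q_K = 0, so q_K = 24.
Then q_I = (106 - 24)/2 = 41.

41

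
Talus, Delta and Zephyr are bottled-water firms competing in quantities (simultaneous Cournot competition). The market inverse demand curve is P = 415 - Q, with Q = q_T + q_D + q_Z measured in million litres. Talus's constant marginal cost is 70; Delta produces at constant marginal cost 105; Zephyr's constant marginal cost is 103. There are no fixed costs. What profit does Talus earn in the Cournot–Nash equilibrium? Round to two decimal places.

Talus's profit: π_T = (415 - Q)q_T - (70q_T). Setting ∂π_T/∂q_T = 0: 345 - 2q_T - (q_D + q_Z) = 0.
Delta's profit: π_D = (415 - Q)q_D - (105q_D). Setting ∂π_D/∂q_D = 0: 310 - 2q_D - (q_T + q_Z) = 0.
Zephyr's profit: π_Z = (415 - Q)q_Z - (103q_Z). Setting ∂π_Z/∂q_Z = 0: 312 - 2q_Z - (q_T + q_D) = 0.
Summing all 3 equations gives 967 − 4Q = 0, hence Q = 967/4.
Back-substituting: q_T = (345 − 967/4) = 413/4, q_D = (310 − 967/4) = 273/4, q_Z = (312 − 967/4) = 281/4.
Price P = 415 - 967/4 = 693/4.
Talus's profit: (693/4 - 70)·(413/4) = 10660.5625.

10660.56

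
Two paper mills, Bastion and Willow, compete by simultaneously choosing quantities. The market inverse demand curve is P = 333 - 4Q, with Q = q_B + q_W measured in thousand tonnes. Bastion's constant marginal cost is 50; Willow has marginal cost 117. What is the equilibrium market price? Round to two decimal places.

Bastion's profit: π_B = (333 - 4Q)q_B - (50q_B). Setting ∂π_B/∂q_B = 0: 283 - 8q_B - 4(q_W) = 0.
Willow's profit: π_W = (333 - 4Q)q_W - (117q_W). Setting ∂π_W/∂q_W = 0: 216 - 8q_W - 4(q_B) = 0.
Best responses: q_B = (283 - 4q_W)/8, q_W = (216 - 4q_B)/8.
Substituting one into the other gives q_B = 175/6 and q_W = 149/12.
Total output Q = 499/12, so price P = 333 - 4·(499/12) = 500/3.

166.67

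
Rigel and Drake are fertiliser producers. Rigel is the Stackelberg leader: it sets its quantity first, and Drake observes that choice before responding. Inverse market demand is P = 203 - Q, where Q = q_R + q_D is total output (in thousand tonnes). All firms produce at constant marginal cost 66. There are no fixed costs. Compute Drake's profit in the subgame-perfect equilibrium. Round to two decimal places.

Solve by backward induction. Given q_R, the follower Drake maximises π_D = (203 - q_R - q_D)q_D - 66q_D.
∂π_D/∂q_D = 137 - q_R - 2q_D = 0 gives the reaction function q_D = (137 - q_R)/2.
The leader anticipates this reaction. Substituting into P = 203 - Q gives P = 269/2 - (1/2)q_R, so π_R = (269/2 - (1/2)q_R)q_R - 66q_R.
Leader FOC: 137/2 - q_R = 0, so q_R = 137/2.
Then q_D = (137 - 137/2)/2 = 137/4.
Price P = 203 - 411/4 = 401/4.
Drake's profit: (401/4 - 66)·(137/4) = 1173.0625.

1173.06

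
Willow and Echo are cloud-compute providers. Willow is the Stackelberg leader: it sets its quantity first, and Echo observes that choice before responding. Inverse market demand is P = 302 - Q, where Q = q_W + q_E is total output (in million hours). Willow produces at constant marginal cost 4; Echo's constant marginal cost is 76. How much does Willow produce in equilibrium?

Solve by backward induction. Given q_W, the follower Echo maximises π_E = (302 - q_W - q_E)q_E - 76q_E.
Setting the follower's marginal profit to zero, 226 - q_W - 2q_E = 0, i.e. q_E = (226 - q_W)/2.
Willow substitutes q_E(q_W) into its own profit: π_W = q_W(302 - q_W - (226 - q_W)/2) - 4q_W = (189 - (1/2)q_W)q_W - 4q_W.
The leader's first-order condition 185 - q_W = 0 yields q_W = 185.
Then q_E = (226 - 185)/2 = 41/2.

185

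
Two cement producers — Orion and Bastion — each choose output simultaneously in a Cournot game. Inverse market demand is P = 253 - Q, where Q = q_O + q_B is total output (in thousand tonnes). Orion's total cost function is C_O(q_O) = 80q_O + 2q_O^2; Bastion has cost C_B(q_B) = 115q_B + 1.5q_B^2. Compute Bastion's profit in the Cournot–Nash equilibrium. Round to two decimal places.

Orion's profit: π_O = (253 - Q)q_O - (80q_O + 2q_O²). Setting ∂π_O/∂q_O = 0: 173 - 6q_O - (q_B) = 0.
Bastion's first-order condition: 138 - 5q_B - (q_O) = 0.
Rearranging gives the reaction functions q_O = (173 - q_B)/6 and q_B = (138 - q_O)/5.
Solving the pair: q_O = 727/29, q_B = 655/29.
Price P = 253 - 1382/29 = 205.3448.
Bastion's profit: 205.3448·(655/29) - 115·(655/29) - (3/2)(655/29)² = 1275.3419.

1275.34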